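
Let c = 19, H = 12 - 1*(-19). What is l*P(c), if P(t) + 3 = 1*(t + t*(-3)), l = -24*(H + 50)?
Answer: 79704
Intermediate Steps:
H = 31 (H = 12 + 19 = 31)
l = -1944 (l = -24*(31 + 50) = -24*81 = -1944)
P(t) = -3 - 2*t (P(t) = -3 + 1*(t + t*(-3)) = -3 + 1*(t - 3*t) = -3 + 1*(-2*t) = -3 - 2*t)
l*P(c) = -1944*(-3 - 2*19) = -1944*(-3 - 38) = -1944*(-41) = 79704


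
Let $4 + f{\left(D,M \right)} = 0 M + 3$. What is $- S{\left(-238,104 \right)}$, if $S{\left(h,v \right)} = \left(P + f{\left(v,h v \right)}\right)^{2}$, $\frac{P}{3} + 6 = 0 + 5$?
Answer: $-16$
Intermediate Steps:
$P = -3$ ($P = -18 + 3 \left(0 + 5\right) = -18 + 3 \cdot 5 = -18 + 15 = -3$)
$f{\left(D,M \right)} = -1$ ($f{\left(D,M \right)} = -4 + \left(0 M + 3\right) = -4 + \left(0 + 3\right) = -4 + 3 = -1$)
$S{\left(h,v \right)} = 16$ ($S{\left(h,v \right)} = \left(-3 - 1\right)^{2} = \left(-4\right)^{2} = 16$)
$- S{\left(-238,104 \right)} = \left(-1\right) 16 = -16$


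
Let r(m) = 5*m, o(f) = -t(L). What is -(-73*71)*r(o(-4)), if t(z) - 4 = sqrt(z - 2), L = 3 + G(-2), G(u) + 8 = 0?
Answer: -103660 - 25915*I*sqrt(7) ≈ -1.0366e+5 - 68565.0*I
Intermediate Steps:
G(u) = -8 (G(u) = -8 + 0 = -8)
L = -5 (L = 3 - 8 = -5)
t(z) = 4 + sqrt(-2 + z) (t(z) = 4 + sqrt(z - 2) = 4 + sqrt(-2 + z))
o(f) = -4 - I*sqrt(7) (o(f) = -(4 + sqrt(-2 - 5)) = -(4 + sqrt(-7)) = -(4 + I*sqrt(7)) = -4 - I*sqrt(7))
-(-73*71)*r(o(-4)) = -(-73*71)*5*(-4 - I*sqrt(7)) = -(-5183)*(-20 - 5*I*sqrt(7)) = -(103660 + 25915*I*sqrt(7)) = -103660 - 25915*I*sqrt(7)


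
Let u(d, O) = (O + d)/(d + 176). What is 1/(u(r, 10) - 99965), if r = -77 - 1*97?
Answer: -1/100047 ≈ -9.9953e-6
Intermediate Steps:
r = -174 (r = -77 - 97 = -174)
u(d, O) = (O + d)/(176 + d)
1/(u(r, 10) - 99965) = 1/((10 - 174)/(176 - 174) - 99965) = 1/(-164/2 - 99965) = 1/((1/2)*(-164) - 99965) = 1/(-82 - 99965) = 1/(-100047) = -1/100047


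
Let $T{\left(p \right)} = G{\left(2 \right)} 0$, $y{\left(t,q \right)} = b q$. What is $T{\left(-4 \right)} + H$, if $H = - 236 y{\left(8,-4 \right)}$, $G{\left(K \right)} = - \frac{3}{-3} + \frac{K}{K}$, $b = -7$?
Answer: $-6608$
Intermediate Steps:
$y{\left(t,q \right)} = - 7 q$
$G{\left(K \right)} = 2$ ($G{\left(K \right)} = \left(-3\right) \left(- \frac{1}{3}\right) + 1 = 1 + 1 = 2$)
$T{\left(p \right)} = 0$ ($T{\left(p \right)} = 2 \cdot 0 = 0$)
$H = -6608$ ($H = - 236 \left(\left(-7\right) \left(-4\right)\right) = \left(-236\right) 28 = -6608$)
$T{\left(-4 \right)} + H = 0 - 6608 = -6608$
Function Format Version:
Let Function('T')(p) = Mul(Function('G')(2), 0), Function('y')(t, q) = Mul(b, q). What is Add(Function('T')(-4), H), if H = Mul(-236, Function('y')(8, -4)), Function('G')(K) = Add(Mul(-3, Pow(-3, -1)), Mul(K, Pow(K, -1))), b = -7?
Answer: -6608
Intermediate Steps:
Function('y')(t, q) = Mul(-7, q)
Function('G')(K) = 2 (Function('G')(K) = Add(Mul(-3, Rational(-1, 3)), 1) = Add(1, 1) = 2)
Function('T')(p) = 0 (Function('T')(p) = Mul(2, 0) = 0)
H = -6608 (H = Mul(-236, Mul(-7, -4)) = Mul(-236, 28) = -6608)
Add(Function('T')(-4), H) = Add(0, -6608) = -6608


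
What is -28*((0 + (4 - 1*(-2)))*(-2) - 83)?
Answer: 2660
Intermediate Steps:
-28*((0 + (4 - 1*(-2)))*(-2) - 83) = -28*((0 + (4 + 2))*(-2) - 83) = -28*((0 + 6)*(-2) - 83) = -28*(6*(-2) - 83) = -28*(-12 - 83) = -28*(-95) = 2660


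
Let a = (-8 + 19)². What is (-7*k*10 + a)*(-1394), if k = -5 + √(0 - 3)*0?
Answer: -656574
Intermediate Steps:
a = 121 (a = 11² = 121)
k = -5 (k = -5 + √(-3)*0 = -5 + (I*√3)*0 = -5 + 0 = -5)
(-7*k*10 + a)*(-1394) = (-7*(-5)*10 + 121)*(-1394) = (35*10 + 121)*(-1394) = (350 + 121)*(-1394) = 471*(-1394) = -656574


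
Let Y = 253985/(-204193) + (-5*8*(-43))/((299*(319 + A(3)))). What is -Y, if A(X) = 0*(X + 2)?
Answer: 2170375575/1770557503 ≈ 1.2258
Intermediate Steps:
A(X) = 0 (A(X) = 0*(2 + X) = 0)
Y = -2170375575/1770557503 (Y = 253985/(-204193) + (-5*8*(-43))/((299*(319 + 0))) = 253985*(-1/204193) + (-40*(-43))/((299*319)) = -253985/204193 + 1720/95381 = -2170375575/1770557503 ≈ -1.2258)
-Y = -1*(-2170375575/1770557503) = 2170375575/1770557503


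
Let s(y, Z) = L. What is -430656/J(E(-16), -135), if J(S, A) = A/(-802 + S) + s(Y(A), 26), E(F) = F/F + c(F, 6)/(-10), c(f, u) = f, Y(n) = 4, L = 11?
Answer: -860666016/22321 ≈ -38559.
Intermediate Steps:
s(y, Z) = 11
E(F) = 1 - F/10 (E(F) = F/F + F/(-10) = 1 + F*(-⅒) = 1 - F/10)
J(S, A) = 11 + A/(-802 + S) (J(S, A) = A/(-802 + S) + 11 = 11 + A/(-802 + S))
-430656/J(E(-16), -135) = -430656*(-802 + (1 - ⅒*(-16)))/(-8822 - 135 + 11*(1 - ⅒*(-16))) = -430656*(-802 + (1 + 8/5))/(-8822 - 135 + 11*(1 + 8/5)) = -430656*(-802 + 13/5)/(-8822 - 135 + 11*(13/5)) = -430656*(-3997/(5*(-8822 - 135 + 143/5))) = -430656/((-5/3997*(-44642/5))) = -430656/44642/3997 = -430656*3997/44642 = -860666016/22321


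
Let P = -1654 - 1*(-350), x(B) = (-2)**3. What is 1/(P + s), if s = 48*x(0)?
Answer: -1/1688 ≈ -0.00059242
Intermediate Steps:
x(B) = -8
P = -1304 (P = -1654 + 350 = -1304)
s = -384 (s = 48*(-8) = -384)
1/(P + s) = 1/(-1304 - 384) = 1/(-1688) = -1/1688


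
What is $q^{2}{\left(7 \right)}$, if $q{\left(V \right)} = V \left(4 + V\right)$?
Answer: $5929$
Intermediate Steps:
$q^{2}{\left(7 \right)} = \left(7 \left(4 + 7\right)\right)^{2} = \left(7 \cdot 11\right)^{2} = 77^{2} = 5929$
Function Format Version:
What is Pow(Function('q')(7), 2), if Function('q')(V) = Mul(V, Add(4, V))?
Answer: 5929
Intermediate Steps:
Pow(Function('q')(7), 2) = Pow(Mul(7, Add(4, 7)), 2) = Pow(Mul(7, 11), 2) = Pow(77, 2) = 5929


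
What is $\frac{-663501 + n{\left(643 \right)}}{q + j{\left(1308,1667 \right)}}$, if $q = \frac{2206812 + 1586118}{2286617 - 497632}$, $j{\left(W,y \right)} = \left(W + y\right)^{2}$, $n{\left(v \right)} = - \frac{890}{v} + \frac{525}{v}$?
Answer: $- \frac{152647473667876}{2036205995790173} \approx -0.074967$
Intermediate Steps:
$n{\left(v \right)} = - \frac{365}{v}$
$q = \frac{758586}{357797}$ ($q = \frac{3792930}{1788985} = 3792930 \cdot \frac{1}{1788985} = \frac{758586}{357797} \approx 2.1202$)
$\frac{-663501 + n{\left(643 \right)}}{q + j{\left(1308,1667 \right)}} = \frac{-663501 - \frac{365}{643}}{\frac{758586}{357797} + \left(1308 + 1667\right)^{2}} = \frac{-663501 - \frac{365}{643}}{\frac{758586}{357797} + 2975^{2}} = \frac{-663501 - \frac{365}{643}}{\frac{758586}{357797} + 8850625} = - \frac{426631508}{643 \cdot \frac{3166727831711}{357797}} = \left(- \frac{426631508}{643}\right) \frac{357797}{3166727831711} = - \frac{152647473667876}{2036205995790173}$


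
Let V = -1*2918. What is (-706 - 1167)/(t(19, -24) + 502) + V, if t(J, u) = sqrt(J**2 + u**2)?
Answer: -733553752/251067 + 1873*sqrt(937)/251067 ≈ -2921.5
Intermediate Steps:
V = -2918
(-706 - 1167)/(t(19, -24) + 502) + V = (-706 - 1167)/(sqrt(19**2 + (-24)**2) + 502) - 2918 = -1873/(sqrt(361 + 576) + 502) - 2918 = -1873/(sqrt(937) + 502) - 2918 = -1873/(502 + sqrt(937)) - 2918 = -2918 - 1873/(502 + sqrt(937))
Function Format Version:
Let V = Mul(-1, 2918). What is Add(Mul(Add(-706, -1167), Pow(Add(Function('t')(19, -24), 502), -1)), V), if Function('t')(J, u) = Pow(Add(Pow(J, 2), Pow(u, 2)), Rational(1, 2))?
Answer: Add(Rational(-733553752, 251067), Mul(Rational(1873, 251067), Pow(937, Rational(1, 2)))) ≈ -2921.5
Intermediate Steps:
V = -2918
Add(Mul(Add(-706, -1167), Pow(Add(Function('t')(19, -24), 502), -1)), V) = Add(Mul(Add(-706, -1167), Pow(Add(Pow(Add(Pow(19, 2), Pow(-24, 2)), Rational(1, 2)), 502), -1)), -2918) = Add(Mul(-1873, Pow(Add(Pow(Add(361, 576), Rational(1, 2)), 502), -1)), -2918) = Add(Mul(-1873, Pow(Add(Pow(937, Rational(1, 2)), 502), -1)), -2918) = Add(Mul(-1873, Pow(Add(502, Pow(937, Rational(1, 2))), -1)), -2918) = Add(-2918, Mul(-1873, Pow(Add(502, Pow(937, Rational(1, 2))), -1)))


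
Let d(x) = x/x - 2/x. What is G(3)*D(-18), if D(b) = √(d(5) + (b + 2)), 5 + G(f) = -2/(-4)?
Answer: -9*I*√385/10 ≈ -17.659*I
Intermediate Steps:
d(x) = 1 - 2/x
G(f) = -9/2 (G(f) = -5 - 2/(-4) = -5 - 2*(-¼) = -5 + ½ = -9/2)
D(b) = √(13/5 + b) (D(b) = √((-2 + 5)/5 + (b + 2)) = √((⅕)*3 + (2 + b)) = √(⅗ + (2 + b)) = √(13/5 + b))
G(3)*D(-18) = -9*√(65 + 25*(-18))/10 = -9*√(65 - 450)/10 = -9*√(-385)/10 = -9*I*√385/10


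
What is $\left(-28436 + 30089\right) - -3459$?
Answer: $5112$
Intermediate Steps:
$\left(-28436 + 30089\right) - -3459 = 1653 + \left(-4438 + 7897\right) = 1653 + 3459 = 5112$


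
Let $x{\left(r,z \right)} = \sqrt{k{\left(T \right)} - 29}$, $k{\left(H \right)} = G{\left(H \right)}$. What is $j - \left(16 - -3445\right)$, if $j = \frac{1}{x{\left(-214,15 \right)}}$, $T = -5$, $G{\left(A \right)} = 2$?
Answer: $-3461 - \frac{i \sqrt{3}}{9} \approx -3461.0 - 0.19245 i$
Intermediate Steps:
$k{\left(H \right)} = 2$
$x{\left(r,z \right)} = 3 i \sqrt{3}$ ($x{\left(r,z \right)} = \sqrt{2 - 29} = \sqrt{-27} = 3 i \sqrt{3}$)
$j = - \frac{i \sqrt{3}}{9}$ ($j = \frac{1}{3 i \sqrt{3}} = - \frac{i \sqrt{3}}{9} \approx - 0.19245 i$)
$j - \left(16 - -3445\right) = - \frac{i \sqrt{3}}{9} - \left(16 - -3445\right) = - \frac{i \sqrt{3}}{9} - \left(16 + 3445\right) = - \frac{i \sqrt{3}}{9} - 3461 = -3461 - \frac{i \sqrt{3}}{9}$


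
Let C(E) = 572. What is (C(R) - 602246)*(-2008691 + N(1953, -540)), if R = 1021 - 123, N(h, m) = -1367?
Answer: 1209399637092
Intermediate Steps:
R = 898
(C(R) - 602246)*(-2008691 + N(1953, -540)) = (572 - 602246)*(-2008691 - 1367) = -601674*(-2010058) = 1209399637092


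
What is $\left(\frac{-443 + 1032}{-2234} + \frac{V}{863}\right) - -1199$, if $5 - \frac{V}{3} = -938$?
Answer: $\frac{2317414137}{1927942} \approx 1202.0$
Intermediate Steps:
$V = 2829$ ($V = 15 - -2814 = 15 + 2814 = 2829$)
$\left(\frac{-443 + 1032}{-2234} + \frac{V}{863}\right) - -1199 = \left(\frac{-443 + 1032}{-2234} + \frac{2829}{863}\right) - -1199 = \left(589 \left(- \frac{1}{2234}\right) + 2829 \cdot \frac{1}{863}\right) + 1199 = \left(- \frac{589}{2234} + \frac{2829}{863}\right) + 1199 = \frac{5811679}{1927942} + 1199 = \frac{2317414137}{1927942}$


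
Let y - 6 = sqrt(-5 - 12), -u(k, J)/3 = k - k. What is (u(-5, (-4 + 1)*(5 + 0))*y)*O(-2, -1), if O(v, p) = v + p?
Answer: 0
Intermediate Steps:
O(v, p) = p + v
u(k, J) = 0 (u(k, J) = -3*(k - k) = -3*0 = 0)
y = 6 + I*sqrt(17) (y = 6 + sqrt(-5 - 12) = 6 + sqrt(-17) = 6 + I*sqrt(17) ≈ 6.0 + 4.1231*I)
(u(-5, (-4 + 1)*(5 + 0))*y)*O(-2, -1) = (0*(6 + I*sqrt(17)))*(-1 - 2) = 0*(-3) = 0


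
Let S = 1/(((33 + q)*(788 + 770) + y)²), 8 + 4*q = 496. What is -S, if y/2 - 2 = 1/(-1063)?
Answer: -1129969/65899058873934400 ≈ -1.7147e-11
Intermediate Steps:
q = 122 (q = -2 + (¼)*496 = -2 + 124 = 122)
y = 4250/1063 (y = 4 + 2/(-1063) = 4 + 2*(-1/1063) = 4 - 2/1063 = 4250/1063 ≈ 3.9981)
S = 1129969/65899058873934400 (S = 1/(((33 + 122)*(788 + 770) + 4250/1063)²) = 1/((155*1558 + 4250/1063)²) = 1/((241490 + 4250/1063)²) = 1/((256708120/1063)²) = 1/(65899058873934400/1129969) = 1129969/65899058873934400 ≈ 1.7147e-11)
-S = -1*1129969/65899058873934400 = -1129969/65899058873934400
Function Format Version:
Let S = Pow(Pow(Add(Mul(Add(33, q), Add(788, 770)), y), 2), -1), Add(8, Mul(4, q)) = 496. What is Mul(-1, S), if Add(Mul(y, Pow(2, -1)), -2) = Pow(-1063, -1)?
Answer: Rational(-1129969, 65899058873934400) ≈ -1.7147e-11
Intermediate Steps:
q = 122 (q = Add(-2, Mul(Rational(1, 4), 496)) = Add(-2, 124) = 122)
y = Rational(4250, 1063) (y = Add(4, Mul(2, Pow(-1063, -1))) = Add(4, Mul(2, Rational(-1, 1063))) = Add(4, Rational(-2, 1063)) = Rational(4250, 1063) ≈ 3.9981)
S = Rational(1129969, 65899058873934400) (S = Pow(Pow(Add(Mul(Add(33, 122), Add(788, 770)), Rational(4250, 1063)), 2), -1) = Pow(Pow(Add(Mul(155, 1558), Rational(4250, 1063)), 2), -1) = Pow(Pow(Add(241490, Rational(4250, 1063)), 2), -1) = Pow(Pow(Rational(256708120, 1063), 2), -1) = Pow(Rational(65899058873934400, 1129969), -1) = Rational(1129969, 65899058873934400) ≈ 1.7147e-11)
Mul(-1, S) = Mul(-1, Rational(1129969, 65899058873934400)) = Rational(-1129969, 65899058873934400)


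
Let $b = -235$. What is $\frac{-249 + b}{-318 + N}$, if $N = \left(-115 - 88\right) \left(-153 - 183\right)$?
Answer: $- \frac{242}{33945} \approx -0.0071292$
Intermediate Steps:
$N = 68208$ ($N = \left(-203\right) \left(-336\right) = 68208$)
$\frac{-249 + b}{-318 + N} = \frac{-249 - 235}{-318 + 68208} = - \frac{484}{67890} = \left(-484\right) \frac{1}{67890} = - \frac{242}{33945}$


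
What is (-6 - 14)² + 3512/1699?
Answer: 683112/1699 ≈ 402.07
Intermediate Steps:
(-6 - 14)² + 3512/1699 = (-20)² + 3512*(1/1699) = 400 + 3512/1699 = 683112/1699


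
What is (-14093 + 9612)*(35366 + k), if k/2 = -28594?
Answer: 97784382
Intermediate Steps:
k = -57188 (k = 2*(-28594) = -57188)
(-14093 + 9612)*(35366 + k) = (-14093 + 9612)*(35366 - 57188) = -4481*(-21822) = 97784382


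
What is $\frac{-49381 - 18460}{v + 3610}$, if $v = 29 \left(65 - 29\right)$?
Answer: $- \frac{379}{26} \approx -14.577$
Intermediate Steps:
$v = 1044$ ($v = 29 \cdot 36 = 1044$)
$\frac{-49381 - 18460}{v + 3610} = \frac{-49381 - 18460}{1044 + 3610} = - \frac{67841}{4654} = \left(-67841\right) \frac{1}{4654} = - \frac{379}{26}$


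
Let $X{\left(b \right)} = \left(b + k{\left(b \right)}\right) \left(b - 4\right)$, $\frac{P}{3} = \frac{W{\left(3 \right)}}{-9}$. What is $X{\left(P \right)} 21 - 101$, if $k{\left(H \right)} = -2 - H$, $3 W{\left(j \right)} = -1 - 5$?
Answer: $39$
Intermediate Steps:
$W{\left(j \right)} = -2$ ($W{\left(j \right)} = \frac{-1 - 5}{3} = \frac{1}{3} \left(-6\right) = -2$)
$P = \frac{2}{3}$ ($P = 3 \left(- \frac{2}{-9}\right) = 3 \left(\left(-2\right) \left(- \frac{1}{9}\right)\right) = 3 \cdot \frac{2}{9} = \frac{2}{3} \approx 0.66667$)
$X{\left(b \right)} = 8 - 2 b$ ($X{\left(b \right)} = \left(b - \left(2 + b\right)\right) \left(b - 4\right) = - 2 \left(-4 + b\right) = 8 - 2 b$)
$X{\left(P \right)} 21 - 101 = \left(8 - \frac{4}{3}\right) 21 - 101 = \frac{20}{3} \cdot 21 - 101 = 140 - 101 = 39$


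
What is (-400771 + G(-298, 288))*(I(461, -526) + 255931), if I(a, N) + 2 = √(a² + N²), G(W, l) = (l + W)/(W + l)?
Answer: -102568665330 - 400770*√489197 ≈ -1.0285e+11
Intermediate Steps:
G(W, l) = 1 (G(W, l) = (W + l)/(W + l) = 1)
I(a, N) = -2 + √(N² + a²) (I(a, N) = -2 + √(a² + N²) = -2 + √(N² + a²))
(-400771 + G(-298, 288))*(I(461, -526) + 255931) = (-400771 + 1)*((-2 + √((-526)² + 461²)) + 255931) = -400770*((-2 + √(276676 + 212521)) + 255931) = -400770*((-2 + √489197) + 255931) = -400770*(255929 + √489197) = -102568665330 - 400770*√489197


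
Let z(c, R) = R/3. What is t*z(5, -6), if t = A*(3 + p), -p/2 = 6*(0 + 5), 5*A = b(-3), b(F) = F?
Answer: -342/5 ≈ -68.400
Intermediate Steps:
A = -⅗ (A = (⅕)*(-3) = -⅗ ≈ -0.60000)
z(c, R) = R/3 (z(c, R) = R*(⅓) = R/3)
p = -60 (p = -12*(0 + 5) = -12*5 = -2*30 = -60)
t = 171/5 (t = -3*(3 - 60)/5 = -⅗*(-57) = 171/5 ≈ 34.200)
t*z(5, -6) = 171*((⅓)*(-6))/5 = (171/5)*(-2) = -342/5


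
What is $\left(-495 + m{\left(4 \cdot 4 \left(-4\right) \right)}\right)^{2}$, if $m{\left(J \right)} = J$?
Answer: $312481$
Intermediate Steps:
$\left(-495 + m{\left(4 \cdot 4 \left(-4\right) \right)}\right)^{2} = \left(-495 + 4 \cdot 4 \left(-4\right)\right)^{2} = \left(-495 + 16 \left(-4\right)\right)^{2} = \left(-495 - 64\right)^{2} = \left(-559\right)^{2} = 312481$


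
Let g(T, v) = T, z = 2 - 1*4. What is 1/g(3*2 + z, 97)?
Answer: ¼ ≈ 0.25000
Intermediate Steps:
z = -2 (z = 2 - 4 = -2)
1/g(3*2 + z, 97) = 1/(3*2 - 2) = 1/(6 - 2) = 1/4 = ¼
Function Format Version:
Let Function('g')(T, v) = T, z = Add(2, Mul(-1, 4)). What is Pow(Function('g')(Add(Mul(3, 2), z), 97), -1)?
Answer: Rational(1, 4) ≈ 0.25000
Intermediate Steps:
z = -2 (z = Add(2, -4) = -2)
Pow(Function('g')(Add(Mul(3, 2), z), 97), -1) = Pow(Add(Mul(3, 2), -2), -1) = Pow(Add(6, -2), -1) = Pow(4, -1) = Rational(1, 4)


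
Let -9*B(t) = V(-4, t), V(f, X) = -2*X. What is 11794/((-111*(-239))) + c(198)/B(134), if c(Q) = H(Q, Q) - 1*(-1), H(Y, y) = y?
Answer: 50674231/7109772 ≈ 7.1274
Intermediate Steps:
B(t) = 2*t/9 (B(t) = -(-2)*t/9 = 2*t/9)
c(Q) = 1 + Q (c(Q) = Q - 1*(-1) = Q + 1 = 1 + Q)
11794/((-111*(-239))) + c(198)/B(134) = 11794/((-111*(-239))) + (1 + 198)/(((2/9)*134)) = 11794/26529 + 199/(268/9) = 11794*(1/26529) + 199*(9/268) = 11794/26529 + 1791/268 = 50674231/7109772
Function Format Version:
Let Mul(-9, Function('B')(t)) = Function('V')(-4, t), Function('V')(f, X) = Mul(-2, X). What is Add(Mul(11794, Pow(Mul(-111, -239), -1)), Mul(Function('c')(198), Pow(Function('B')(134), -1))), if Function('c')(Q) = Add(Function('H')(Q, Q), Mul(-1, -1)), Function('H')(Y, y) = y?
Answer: Rational(50674231, 7109772) ≈ 7.1274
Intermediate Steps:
Function('B')(t) = Mul(Rational(2, 9), t) (Function('B')(t) = Mul(Rational(-1, 9), Mul(-2, t)) = Mul(Rational(2, 9), t))
Function('c')(Q) = Add(1, Q) (Function('c')(Q) = Add(Q, Mul(-1, -1)) = Add(Q, 1) = Add(1, Q))
Add(Mul(11794, Pow(Mul(-111, -239), -1)), Mul(Function('c')(198), Pow(Function('B')(134), -1))) = Add(Mul(11794, Pow(Mul(-111, -239), -1)), Mul(Add(1, 198), Pow(Mul(Rational(2, 9), 134), -1))) = Add(Mul(11794, Pow(26529, -1)), Mul(199, Pow(Rational(268, 9), -1))) = Add(Mul(11794, Rational(1, 26529)), Mul(199, Rational(9, 268))) = Add(Rational(11794, 26529), Rational(1791, 268)) = Rational(50674231, 7109772)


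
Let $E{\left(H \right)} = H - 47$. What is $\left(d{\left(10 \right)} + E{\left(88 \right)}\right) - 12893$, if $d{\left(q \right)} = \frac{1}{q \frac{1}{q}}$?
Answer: $-12851$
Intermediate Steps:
$E{\left(H \right)} = -47 + H$
$d{\left(q \right)} = 1$ ($d{\left(q \right)} = 1^{-1} = 1$)
$\left(d{\left(10 \right)} + E{\left(88 \right)}\right) - 12893 = \left(1 + \left(-47 + 88\right)\right) - 12893 = \left(1 + 41\right) - 12893 = 42 - 12893 = -12851$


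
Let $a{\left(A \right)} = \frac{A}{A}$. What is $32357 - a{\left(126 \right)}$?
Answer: $32356$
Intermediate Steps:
$a{\left(A \right)} = 1$
$32357 - a{\left(126 \right)} = 32357 - 1 = 32356$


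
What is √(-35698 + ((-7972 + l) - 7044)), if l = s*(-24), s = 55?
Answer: I*√52034 ≈ 228.11*I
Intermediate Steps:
l = -1320 (l = 55*(-24) = -1320)
√(-35698 + ((-7972 + l) - 7044)) = √(-35698 + ((-7972 - 1320) - 7044)) = √(-35698 + (-9292 - 7044)) = √(-35698 - 16336) = √(-52034) = I*√52034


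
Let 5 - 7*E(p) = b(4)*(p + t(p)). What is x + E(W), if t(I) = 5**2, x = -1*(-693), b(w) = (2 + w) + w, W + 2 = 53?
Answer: 4096/7 ≈ 585.14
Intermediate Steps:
W = 51 (W = -2 + 53 = 51)
b(w) = 2 + 2*w
x = 693
t(I) = 25
E(p) = -35 - 10*p/7 (E(p) = 5/7 - (2 + 2*4)*(p + 25)/7 = 5/7 - (2 + 8)*(25 + p)/7 = 5/7 - 10*(25 + p)/7 = 5/7 - (250 + 10*p)/7 = 5/7 + (-250/7 - 10*p/7) = -35 - 10*p/7)
x + E(W) = 693 + (-35 - 10/7*51) = 693 + (-35 - 510/7) = 693 - 755/7 = 4096/7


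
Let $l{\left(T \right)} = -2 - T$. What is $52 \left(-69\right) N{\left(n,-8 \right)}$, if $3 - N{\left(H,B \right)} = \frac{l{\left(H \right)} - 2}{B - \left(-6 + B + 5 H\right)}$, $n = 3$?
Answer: $- \frac{23920}{3} \approx -7973.3$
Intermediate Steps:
$N{\left(H,B \right)} = 3 - \frac{-4 - H}{6 - 5 H}$ ($N{\left(H,B \right)} = 3 - \frac{\left(-2 - H\right) - 2}{B - \left(-6 + B + 5 H\right)} = 3 - \frac{-4 - H}{B - \left(-6 + B + 5 H\right)} = 3 - \frac{-4 - H}{6 - 5 H}$)
$52 \left(-69\right) N{\left(n,-8 \right)} = 52 \left(-69\right) \frac{2 \left(-11 + 7 \cdot 3\right)}{-6 + 5 \cdot 3} = - 3588 \frac{2 \left(-11 + 21\right)}{-6 + 15} = - 3588 \cdot 2 \cdot \frac{1}{9} \cdot 10 = \left(-3588\right) \frac{20}{9} = - \frac{23920}{3}$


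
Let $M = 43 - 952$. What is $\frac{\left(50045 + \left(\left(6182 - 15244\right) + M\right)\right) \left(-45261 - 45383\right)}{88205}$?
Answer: $- \frac{3632467656}{88205} \approx -41182.0$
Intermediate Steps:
$M = -909$ ($M = 43 - 952 = -909$)
$\frac{\left(50045 + \left(\left(6182 - 15244\right) + M\right)\right) \left(-45261 - 45383\right)}{88205} = \frac{\left(50045 + \left(\left(6182 - 15244\right) - 909\right)\right) \left(-45261 - 45383\right)}{88205} = \left(50045 - 9971\right) \left(-90644\right) \frac{1}{88205} = 40074 \left(-90644\right) \frac{1}{88205} = \left(-3632467656\right) \frac{1}{88205} = - \frac{3632467656}{88205}$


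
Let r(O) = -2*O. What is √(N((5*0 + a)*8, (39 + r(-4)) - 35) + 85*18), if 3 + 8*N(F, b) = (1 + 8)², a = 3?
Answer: √6159/2 ≈ 39.240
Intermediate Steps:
N(F, b) = 39/4 (N(F, b) = -3/8 + (1 + 8)²/8 = -3/8 + (⅛)*9² = -3/8 + (⅛)*81 = -3/8 + 81/8 = 39/4)
√(N((5*0 + a)*8, (39 + r(-4)) - 35) + 85*18) = √(39/4 + 85*18) = √(39/4 + 1530) = √(6159/4) = √6159/2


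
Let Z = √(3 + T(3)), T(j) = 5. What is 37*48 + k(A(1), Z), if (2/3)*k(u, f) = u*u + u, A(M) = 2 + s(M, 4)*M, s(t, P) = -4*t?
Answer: 1779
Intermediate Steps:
A(M) = 2 - 4*M² (A(M) = 2 + (-4*M)*M = 2 - 4*M²)
Z = 2*√2 (Z = √(3 + 5) = √8 = 2*√2 ≈ 2.8284)
k(u, f) = 3*u/2 + 3*u²/2 (k(u, f) = 3*(u*u + u)/2 = 3*(u² + u)/2 = 3*(u + u²)/2 = 3*u/2 + 3*u²/2)
37*48 + k(A(1), Z) = 37*48 + 3*(2 - 4*1²)*(1 + (2 - 4*1²))/2 = 1776 + 3*(2 - 4*1)*(1 + (2 - 4*1))/2 = 1776 + 3*(2 - 4)*(1 + (2 - 4))/2 = 1776 + (3/2)*(-2)*(1 - 2) = 1776 + (3/2)*(-2)*(-1) = 1776 + 3 = 1779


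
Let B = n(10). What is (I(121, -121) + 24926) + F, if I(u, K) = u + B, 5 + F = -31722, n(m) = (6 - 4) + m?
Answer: -6668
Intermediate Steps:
n(m) = 2 + m
F = -31727 (F = -5 - 31722 = -31727)
B = 12 (B = 2 + 10 = 12)
I(u, K) = 12 + u (I(u, K) = u + 12 = 12 + u)
(I(121, -121) + 24926) + F = ((12 + 121) + 24926) - 31727 = (133 + 24926) - 31727 = 25059 - 31727 = -6668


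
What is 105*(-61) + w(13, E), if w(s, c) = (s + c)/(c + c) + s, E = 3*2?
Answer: -76685/12 ≈ -6390.4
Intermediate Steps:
E = 6
w(s, c) = s + (c + s)/(2*c) (w(s, c) = (c + s)/((2*c)) + s = (c + s)*(1/(2*c)) + s = (c + s)/(2*c) + s = s + (c + s)/(2*c))
105*(-61) + w(13, E) = 105*(-61) + (½ + 13 + (½)*13/6) = -6405 + (½ + 13 + (½)*13*(⅙)) = -6405 + (½ + 13 + 13/12) = -6405 + 175/12 = -76685/12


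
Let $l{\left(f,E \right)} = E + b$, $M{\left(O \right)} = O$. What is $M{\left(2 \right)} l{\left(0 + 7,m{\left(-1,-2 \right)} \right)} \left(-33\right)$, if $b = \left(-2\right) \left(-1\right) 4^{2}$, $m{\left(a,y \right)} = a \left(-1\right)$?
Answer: $-2178$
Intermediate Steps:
$m{\left(a,y \right)} = - a$
$b = 32$ ($b = 2 \cdot 16 = 32$)
$l{\left(f,E \right)} = 32 + E$ ($l{\left(f,E \right)} = E + 32 = 32 + E$)
$M{\left(2 \right)} l{\left(0 + 7,m{\left(-1,-2 \right)} \right)} \left(-33\right) = 2 \left(32 - -1\right) \left(-33\right) = 2 \left(32 + 1\right) \left(-33\right) = 2 \cdot 33 \left(-33\right) = 66 \left(-33\right) = -2178$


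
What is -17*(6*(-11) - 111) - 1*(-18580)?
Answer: 21589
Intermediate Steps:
-17*(6*(-11) - 111) - 1*(-18580) = -17*(-66 - 111) + 18580 = -17*(-177) + 18580 = 3009 + 18580 = 21589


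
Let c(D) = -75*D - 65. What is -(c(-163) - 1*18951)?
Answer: 6791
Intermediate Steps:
c(D) = -65 - 75*D
-(c(-163) - 1*18951) = -((-65 - 75*(-163)) - 1*18951) = -((-65 + 12225) - 18951) = -(12160 - 18951) = -1*(-6791) = 6791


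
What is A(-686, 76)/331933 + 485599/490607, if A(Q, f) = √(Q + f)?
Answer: 485599/490607 + I*√610/331933 ≈ 0.98979 + 7.4407e-5*I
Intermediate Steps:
A(-686, 76)/331933 + 485599/490607 = √(-686 + 76)/331933 + 485599/490607 = √(-610)*(1/331933) + 485599*(1/490607) = (I*√610)*(1/331933) + 485599/490607 = I*√610/331933 + 485599/490607 = 485599/490607 + I*√610/331933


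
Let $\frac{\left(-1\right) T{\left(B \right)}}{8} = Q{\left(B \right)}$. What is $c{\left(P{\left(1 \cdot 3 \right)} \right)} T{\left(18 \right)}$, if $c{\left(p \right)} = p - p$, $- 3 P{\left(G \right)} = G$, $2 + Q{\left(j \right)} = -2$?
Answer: $0$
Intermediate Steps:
$Q{\left(j \right)} = -4$ ($Q{\left(j \right)} = -2 - 2 = -4$)
$P{\left(G \right)} = - \frac{G}{3}$
$T{\left(B \right)} = 32$ ($T{\left(B \right)} = \left(-8\right) \left(-4\right) = 32$)
$c{\left(p \right)} = 0$
$c{\left(P{\left(1 \cdot 3 \right)} \right)} T{\left(18 \right)} = 0 \cdot 32 = 0$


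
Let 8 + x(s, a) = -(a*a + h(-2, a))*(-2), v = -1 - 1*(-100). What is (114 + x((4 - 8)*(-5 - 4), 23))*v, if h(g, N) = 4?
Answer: 116028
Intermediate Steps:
v = 99 (v = -1 + 100 = 99)
x(s, a) = 2*a² (x(s, a) = -8 - (a*a + 4)*(-2) = -8 - (a² + 4)*(-2) = -8 - (4 + a²)*(-2) = -8 + (-4 - a²)*(-2) = -8 + (8 + 2*a²) = 2*a²)
(114 + x((4 - 8)*(-5 - 4), 23))*v = (114 + 2*23²)*99 = (114 + 2*529)*99 = (114 + 1058)*99 = 1172*99 = 116028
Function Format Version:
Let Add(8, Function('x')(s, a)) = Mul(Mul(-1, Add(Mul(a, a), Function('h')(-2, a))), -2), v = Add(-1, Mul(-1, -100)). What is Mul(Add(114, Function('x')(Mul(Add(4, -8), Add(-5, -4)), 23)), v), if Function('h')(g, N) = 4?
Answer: 116028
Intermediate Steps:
v = 99 (v = Add(-1, 100) = 99)
Function('x')(s, a) = Mul(2, Pow(a, 2)) (Function('x')(s, a) = Add(-8, Mul(Mul(-1, Add(Mul(a, a), 4)), -2)) = Add(-8, Mul(Mul(-1, Add(Pow(a, 2), 4)), -2)) = Add(-8, Mul(Mul(-1, Add(4, Pow(a, 2))), -2)) = Add(-8, Mul(Add(-4, Mul(-1, Pow(a, 2))), -2)) = Add(-8, Add(8, Mul(2, Pow(a, 2)))) = Mul(2, Pow(a, 2)))
Mul(Add(114, Function('x')(Mul(Add(4, -8), Add(-5, -4)), 23)), v) = Mul(Add(114, Mul(2, Pow(23, 2))), 99) = Mul(Add(114, Mul(2, 529)), 99) = Mul(Add(114, 1058), 99) = Mul(1172, 99) = 116028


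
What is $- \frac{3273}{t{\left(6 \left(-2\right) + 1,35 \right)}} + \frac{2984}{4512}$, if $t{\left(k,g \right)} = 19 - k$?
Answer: $- \frac{305797}{2820} \approx -108.44$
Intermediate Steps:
$- \frac{3273}{t{\left(6 \left(-2\right) + 1,35 \right)}} + \frac{2984}{4512} = - \frac{3273}{19 - \left(6 \left(-2\right) + 1\right)} + \frac{2984}{4512} = - \frac{3273}{19 - \left(-12 + 1\right)} + 2984 \cdot \frac{1}{4512} = - \frac{3273}{19 - -11} + \frac{373}{564} = - \frac{3273}{19 + 11} + \frac{373}{564} = - \frac{3273}{30} + \frac{373}{564} = \left(-3273\right) \frac{1}{30} + \frac{373}{564} = - \frac{1091}{10} + \frac{373}{564} = - \frac{305797}{2820}$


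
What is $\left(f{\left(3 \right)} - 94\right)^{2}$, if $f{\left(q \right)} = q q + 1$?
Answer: $7056$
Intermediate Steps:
$f{\left(q \right)} = 1 + q^{2}$ ($f{\left(q \right)} = q^{2} + 1 = 1 + q^{2}$)
$\left(f{\left(3 \right)} - 94\right)^{2} = \left(\left(1 + 3^{2}\right) - 94\right)^{2} = \left(\left(1 + 9\right) - 94\right)^{2} = \left(10 - 94\right)^{2} = \left(-84\right)^{2} = 7056$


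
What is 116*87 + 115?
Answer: 10207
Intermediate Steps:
116*87 + 115 = 10092 + 115 = 10207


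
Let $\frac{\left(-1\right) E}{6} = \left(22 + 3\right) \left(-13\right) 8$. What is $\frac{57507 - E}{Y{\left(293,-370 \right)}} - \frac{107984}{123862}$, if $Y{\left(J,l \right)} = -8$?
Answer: $- \frac{152692609}{29144} \approx -5239.3$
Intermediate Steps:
$E = 15600$ ($E = - 6 \left(22 + 3\right) \left(-13\right) 8 = - 6 \cdot 25 \left(-13\right) 8 = - 6 \left(\left(-325\right) 8\right) = \left(-6\right) \left(-2600\right) = 15600$)
$\frac{57507 - E}{Y{\left(293,-370 \right)}} - \frac{107984}{123862} = \frac{57507 - 15600}{-8} - \frac{107984}{123862} = \left(57507 - 15600\right) \left(- \frac{1}{8}\right) - \frac{3176}{3643} = 41907 \left(- \frac{1}{8}\right) - \frac{3176}{3643} = - \frac{41907}{8} - \frac{3176}{3643} = - \frac{152692609}{29144}$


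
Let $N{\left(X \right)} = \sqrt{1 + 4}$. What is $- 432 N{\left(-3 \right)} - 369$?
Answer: $-369 - 432 \sqrt{5} \approx -1335.0$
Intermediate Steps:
$N{\left(X \right)} = \sqrt{5}$
$- 432 N{\left(-3 \right)} - 369 = - 432 \sqrt{5} - 369 = -369 - 432 \sqrt{5}$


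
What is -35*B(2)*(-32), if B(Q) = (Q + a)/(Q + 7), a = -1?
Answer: 1120/9 ≈ 124.44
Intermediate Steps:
B(Q) = (-1 + Q)/(7 + Q) (B(Q) = (Q - 1)/(Q + 7) = (-1 + Q)/(7 + Q))
-35*B(2)*(-32) = -35*(-1 + 2)/(7 + 2)*(-32) = -35/9*(-32) = 1120/9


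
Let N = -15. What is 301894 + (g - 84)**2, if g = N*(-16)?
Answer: 326230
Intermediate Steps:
g = 240 (g = -15*(-16) = 240)
301894 + (g - 84)**2 = 301894 + (240 - 84)**2 = 301894 + 156**2 = 301894 + 24336 = 326230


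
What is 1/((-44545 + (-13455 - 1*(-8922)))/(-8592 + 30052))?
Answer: -10730/24539 ≈ -0.43726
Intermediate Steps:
1/((-44545 + (-13455 - 1*(-8922)))/(-8592 + 30052)) = 1/((-44545 + (-13455 + 8922))/21460) = 1/((-44545 - 4533)*(1/21460)) = 1/(-49078*1/21460) = 1/(-24539/10730) = -10730/24539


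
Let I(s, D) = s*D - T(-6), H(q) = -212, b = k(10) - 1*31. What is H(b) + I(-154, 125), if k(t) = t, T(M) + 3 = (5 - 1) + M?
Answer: -19457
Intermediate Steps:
T(M) = 1 + M (T(M) = -3 + ((5 - 1) + M) = -3 + (4 + M) = 1 + M)
b = -21 (b = 10 - 1*31 = 10 - 31 = -21)
I(s, D) = 5 + D*s (I(s, D) = s*D - (1 - 6) = D*s - 1*(-5) = D*s + 5 = 5 + D*s)
H(b) + I(-154, 125) = -212 + (5 + 125*(-154)) = -212 + (5 - 19250) = -212 - 19245 = -19457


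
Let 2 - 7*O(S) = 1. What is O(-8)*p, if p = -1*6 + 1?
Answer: -5/7 ≈ -0.71429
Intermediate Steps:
O(S) = 1/7 (O(S) = 2/7 - 1/7*1 = 2/7 - 1/7 = 1/7)
p = -5 (p = -6 + 1 = -5)
O(-8)*p = (1/7)*(-5) = -5/7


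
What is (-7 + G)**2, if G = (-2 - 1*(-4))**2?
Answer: 9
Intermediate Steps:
G = 4 (G = (-2 + 4)**2 = 2**2 = 4)
(-7 + G)**2 = (-7 + 4)**2 = (-3)**2 = 9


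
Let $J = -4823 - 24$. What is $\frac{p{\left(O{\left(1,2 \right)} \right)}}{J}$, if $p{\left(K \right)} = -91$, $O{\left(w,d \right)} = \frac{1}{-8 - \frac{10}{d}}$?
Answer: $\frac{91}{4847} \approx 0.018775$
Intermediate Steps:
$J = -4847$
$\frac{p{\left(O{\left(1,2 \right)} \right)}}{J} = - \frac{91}{-4847} = \left(-91\right) \left(- \frac{1}{4847}\right) = \frac{91}{4847}$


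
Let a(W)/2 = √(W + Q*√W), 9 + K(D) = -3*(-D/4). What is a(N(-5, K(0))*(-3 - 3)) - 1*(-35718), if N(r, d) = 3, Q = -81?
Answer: 35718 + 6*√(-2 - 27*I*√2) ≈ 35744.0 - 26.912*I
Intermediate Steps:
K(D) = -9 + 3*D/4 (K(D) = -9 - 3*(-D/4) = -9 - (-3)*D/4 = -9 + 3*D/4)
a(W) = 2*√(W - 81*√W)
a(N(-5, K(0))*(-3 - 3)) - 1*(-35718) = 2*√(3*(-3 - 3) - 81*√3*√(-3 - 3)) - 1*(-35718) = 2*√(3*(-6) - 81*3*I*√2) + 35718 = 2*√(-18 - 243*I*√2) + 35718 = 35718 + 2*√(-18 - 243*I*√2)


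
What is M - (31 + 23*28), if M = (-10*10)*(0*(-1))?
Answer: -675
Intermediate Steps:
M = 0 (M = -100*0 = 0)
M - (31 + 23*28) = 0 - (31 + 23*28) = 0 - (31 + 644) = 0 - 1*675 = 0 - 675 = -675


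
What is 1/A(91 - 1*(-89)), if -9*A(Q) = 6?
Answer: -3/2 ≈ -1.5000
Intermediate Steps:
A(Q) = -⅔ (A(Q) = -⅑*6 = -⅔)
1/A(91 - 1*(-89)) = 1/(-⅔) = -3/2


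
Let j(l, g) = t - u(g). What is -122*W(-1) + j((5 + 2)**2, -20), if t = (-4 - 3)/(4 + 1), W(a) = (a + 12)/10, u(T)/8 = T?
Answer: 122/5 ≈ 24.400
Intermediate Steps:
u(T) = 8*T
W(a) = 6/5 + a/10 (W(a) = (12 + a)*(1/10) = 6/5 + a/10)
t = -7/5 ≈ -1.4000
j(l, g) = -7/5 - 8*g
-122*W(-1) + j((5 + 2)**2, -20) = -122*(6/5 + (1/10)*(-1)) + (-7/5 - 8*(-20)) = -122*(6/5 - 1/10) + (-7/5 + 160) = -122*11/10 + 793/5 = -671/5 + 793/5 = 122/5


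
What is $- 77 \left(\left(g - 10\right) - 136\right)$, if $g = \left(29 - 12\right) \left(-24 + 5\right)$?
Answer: $36113$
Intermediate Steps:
$g = -323$ ($g = 17 \left(-19\right) = -323$)
$- 77 \left(\left(g - 10\right) - 136\right) = - 77 \left(\left(-323 - 10\right) - 136\right) = - 77 \left(-333 - 136\right) = \left(-77\right) \left(-469\right) = 36113$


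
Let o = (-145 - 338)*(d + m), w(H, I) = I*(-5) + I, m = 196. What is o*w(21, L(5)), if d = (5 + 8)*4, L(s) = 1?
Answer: 479136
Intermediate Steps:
d = 52 (d = 13*4 = 52)
w(H, I) = -4*I (w(H, I) = -5*I + I = -4*I)
o = -119784 (o = (-145 - 338)*(52 + 196) = -483*248 = -119784)
o*w(21, L(5)) = -(-479136) = -119784*(-4) = 479136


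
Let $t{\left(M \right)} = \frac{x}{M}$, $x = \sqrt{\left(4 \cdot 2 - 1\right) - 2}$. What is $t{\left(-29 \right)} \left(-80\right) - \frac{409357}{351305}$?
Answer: $- \frac{409357}{351305} + \frac{80 \sqrt{5}}{29} \approx 5.0032$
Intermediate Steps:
$x = \sqrt{5}$ ($x = \sqrt{\left(8 - 1\right) - 2} = \sqrt{7 - 2} = \sqrt{5} \approx 2.2361$)
$t{\left(M \right)} = \frac{\sqrt{5}}{M}$
$t{\left(-29 \right)} \left(-80\right) - \frac{409357}{351305} = \frac{\sqrt{5}}{-29} \left(-80\right) - \frac{409357}{351305} = \sqrt{5} \left(- \frac{1}{29}\right) \left(-80\right) - 409357 \cdot \frac{1}{351305} = - \frac{\sqrt{5}}{29} \left(-80\right) - \frac{409357}{351305} = \frac{80 \sqrt{5}}{29} - \frac{409357}{351305} = - \frac{409357}{351305} + \frac{80 \sqrt{5}}{29}$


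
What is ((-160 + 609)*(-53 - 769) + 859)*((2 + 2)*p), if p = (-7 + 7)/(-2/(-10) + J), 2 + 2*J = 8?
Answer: 0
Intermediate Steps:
J = 3 (J = -1 + (½)*8 = -1 + 4 = 3)
p = 0 (p = (-7 + 7)/(-2/(-10) + 3) = 0/(-2*(-⅒) + 3) = 0/(⅕ + 3) = 0/(16/5) = 0*(5/16) = 0)
((-160 + 609)*(-53 - 769) + 859)*((2 + 2)*p) = ((-160 + 609)*(-53 - 769) + 859)*((2 + 2)*0) = (449*(-822) + 859)*(4*0) = (-369078 + 859)*0 = -368219*0 = 0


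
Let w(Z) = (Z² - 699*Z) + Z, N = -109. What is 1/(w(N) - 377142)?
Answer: -1/289179 ≈ -3.4581e-6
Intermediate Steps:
w(Z) = Z² - 698*Z
1/(w(N) - 377142) = 1/(-109*(-698 - 109) - 377142) = 1/(-109*(-807) - 377142) = 1/(87963 - 377142) = 1/(-289179) = -1/289179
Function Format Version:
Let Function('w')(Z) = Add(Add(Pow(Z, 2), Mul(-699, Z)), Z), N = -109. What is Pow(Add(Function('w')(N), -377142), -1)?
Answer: Rational(-1, 289179) ≈ -3.4581e-6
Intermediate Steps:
Function('w')(Z) = Add(Pow(Z, 2), Mul(-698, Z))
Pow(Add(Function('w')(N), -377142), -1) = Pow(Add(Mul(-109, Add(-698, -109)), -377142), -1) = Pow(Add(Mul(-109, -807), -377142), -1) = Pow(Add(87963, -377142), -1) = Pow(-289179, -1) = Rational(-1, 289179)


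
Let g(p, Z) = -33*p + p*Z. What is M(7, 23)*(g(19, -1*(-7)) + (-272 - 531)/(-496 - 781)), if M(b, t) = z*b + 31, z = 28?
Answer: -143017945/1277 ≈ -1.1200e+5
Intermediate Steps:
M(b, t) = 31 + 28*b (M(b, t) = 28*b + 31 = 31 + 28*b)
g(p, Z) = -33*p + Z*p
M(7, 23)*(g(19, -1*(-7)) + (-272 - 531)/(-496 - 781)) = (31 + 28*7)*(19*(-33 - 1*(-7)) + (-272 - 531)/(-496 - 781)) = (31 + 196)*(19*(-33 + 7) - 803/(-1277)) = 227*(19*(-26) - 803*(-1/1277)) = 227*(-494 + 803/1277) = 227*(-630035/1277) = -143017945/1277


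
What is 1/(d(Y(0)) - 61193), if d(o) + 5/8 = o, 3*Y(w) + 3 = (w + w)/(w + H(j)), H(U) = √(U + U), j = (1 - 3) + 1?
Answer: -8/489557 ≈ -1.6341e-5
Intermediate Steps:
j = -1 (j = -2 + 1 = -1)
H(U) = √2*√U (H(U) = √(2*U) = √2*√U)
Y(w) = -1 + 2*w/(3*(w + I*√2)) (Y(w) = -1 + ((w + w)/(w + √2*√(-1)))/3 = -1 + ((2*w)/(w + √2*I))/3 = -1 + ((2*w)/(w + I*√2))/3 = -1 + (2*w/(w + I*√2))/3 = -1 + 2*w/(3*(w + I*√2)))
d(o) = -5/8 + o
1/(d(Y(0)) - 61193) = 1/((-5/8 + (-⅓*0 - I*√2)/(0 + I*√2)) - 61193) = 1/((-5/8 + (0 - I*√2)/((I*√2))) - 61193) = 1/((-5/8 + (-I*√2/2)*(-I*√2)) - 61193) = 1/((-5/8 - 1) - 61193) = 1/(-13/8 - 61193) = 1/(-489557/8) = -8/489557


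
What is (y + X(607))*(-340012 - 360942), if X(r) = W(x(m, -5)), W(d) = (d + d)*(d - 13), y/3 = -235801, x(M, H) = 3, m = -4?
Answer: 495899019702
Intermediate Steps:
y = -707403 (y = 3*(-235801) = -707403)
W(d) = 2*d*(-13 + d) (W(d) = (2*d)*(-13 + d) = 2*d*(-13 + d))
X(r) = -60 (X(r) = 2*3*(-13 + 3) = 2*3*(-10) = -60)
(y + X(607))*(-340012 - 360942) = (-707403 - 60)*(-340012 - 360942) = -707463*(-700954) = 495899019702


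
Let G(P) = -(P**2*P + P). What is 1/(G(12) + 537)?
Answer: -1/1203 ≈ -0.00083125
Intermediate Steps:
G(P) = -P - P**3 (G(P) = -(P**3 + P) = -(P + P**3) = -P - P**3)
1/(G(12) + 537) = 1/((-1*12 - 1*12**3) + 537) = 1/((-12 - 1*1728) + 537) = 1/((-12 - 1728) + 537) = 1/(-1740 + 537) = 1/(-1203) = -1/1203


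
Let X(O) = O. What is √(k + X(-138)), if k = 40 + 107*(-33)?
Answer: I*√3629 ≈ 60.241*I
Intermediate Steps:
k = -3491 (k = 40 - 3531 = -3491)
√(k + X(-138)) = √(-3491 - 138) = √(-3629) = I*√3629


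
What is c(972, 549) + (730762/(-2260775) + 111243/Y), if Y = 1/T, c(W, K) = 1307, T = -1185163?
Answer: -298063031885134812/2260775 ≈ -1.3184e+11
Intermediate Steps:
Y = -1/1185163 (Y = 1/(-1185163) = -1/1185163 ≈ -8.4377e-7)
c(972, 549) + (730762/(-2260775) + 111243/Y) = 1307 + (730762/(-2260775) + 111243/(-1/1185163)) = 1307 + (730762*(-1/2260775) + 111243*(-1185163)) = 1307 + (-730762/2260775 - 131841087609) = 1307 - 298063034839967737/2260775 = -298063031885134812/2260775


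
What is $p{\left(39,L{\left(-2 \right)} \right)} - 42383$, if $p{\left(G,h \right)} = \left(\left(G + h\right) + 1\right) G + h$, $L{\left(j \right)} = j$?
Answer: $-40903$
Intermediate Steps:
$p{\left(G,h \right)} = h + G \left(1 + G + h\right)$ ($p{\left(G,h \right)} = \left(1 + G + h\right) G + h = G \left(1 + G + h\right) + h = h + G \left(1 + G + h\right)$)
$p{\left(39,L{\left(-2 \right)} \right)} - 42383 = \left(39 - 2 + 39^{2} + 39 \left(-2\right)\right) - 42383 = \left(39 - 2 + 1521 - 78\right) - 42383 = 1480 - 42383 = -40903$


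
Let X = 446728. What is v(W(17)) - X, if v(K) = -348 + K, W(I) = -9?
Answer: -447085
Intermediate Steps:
v(W(17)) - X = (-348 - 9) - 1*446728 = -357 - 446728 = -447085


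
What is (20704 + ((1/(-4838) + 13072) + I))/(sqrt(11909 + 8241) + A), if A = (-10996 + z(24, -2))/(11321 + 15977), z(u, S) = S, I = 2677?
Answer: 1018216987365051/1396997829218374 + 164274747760586065*sqrt(806)/18160971779838862 ≈ 257.53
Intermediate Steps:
A = -5499/13649 (A = (-10996 - 2)/(11321 + 15977) = -10998/27298 = -10998*1/27298 = -5499/13649 ≈ -0.40289)
(20704 + ((1/(-4838) + 13072) + I))/(sqrt(11909 + 8241) + A) = (20704 + ((1/(-4838) + 13072) + 2677))/(sqrt(11909 + 8241) - 5499/13649) = (20704 + ((-1/4838 + 13072) + 2677))/(sqrt(20150) - 5499/13649) = (20704 + (63242335/4838 + 2677))/(5*sqrt(806) - 5499/13649) = (20704 + 76193661/4838)/(-5499/13649 + 5*sqrt(806)) = 176359613/(4838*(-5499/13649 + 5*sqrt(806)))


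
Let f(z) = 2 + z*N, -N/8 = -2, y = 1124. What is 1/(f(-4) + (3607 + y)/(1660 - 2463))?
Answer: -803/54517 ≈ -0.014729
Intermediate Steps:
N = 16 (N = -8*(-2) = 16)
f(z) = 2 + 16*z (f(z) = 2 + z*16 = 2 + 16*z)
1/(f(-4) + (3607 + y)/(1660 - 2463)) = 1/((2 + 16*(-4)) + (3607 + 1124)/(1660 - 2463)) = 1/((2 - 64) + 4731/(-803)) = 1/(-62 + 4731*(-1/803)) = 1/(-62 - 4731/803) = 1/(-54517/803) = -803/54517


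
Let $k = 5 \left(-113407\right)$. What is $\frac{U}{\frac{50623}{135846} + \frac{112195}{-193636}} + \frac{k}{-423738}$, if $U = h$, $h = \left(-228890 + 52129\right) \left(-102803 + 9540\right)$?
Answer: $- \frac{13124965355970496361138281}{164616363660114} \approx -7.9731 \cdot 10^{10}$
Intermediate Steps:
$k = -567035$
$h = 16485261143$ ($h = \left(-176761\right) \left(-93263\right) = 16485261143$)
$U = 16485261143$
$\frac{U}{\frac{50623}{135846} + \frac{112195}{-193636}} + \frac{k}{-423738} = \frac{16485261143}{\frac{50623}{135846} + \frac{112195}{-193636}} - \frac{567035}{-423738} = \frac{16485261143}{50623 \cdot \frac{1}{135846} + 112195 \left(- \frac{1}{193636}\right)} - - \frac{81005}{60534} = \frac{16485261143}{\frac{50623}{135846} - \frac{112195}{193636}} + \frac{81005}{60534} = \frac{16485261143}{- \frac{2719403371}{13152338028}} + \frac{81005}{60534} = 16485261143 \left(- \frac{13152338028}{2719403371}\right) + \frac{81005}{60534} = - \frac{216819727032589646004}{2719403371} + \frac{81005}{60534} = - \frac{13124965355970496361138281}{164616363660114}$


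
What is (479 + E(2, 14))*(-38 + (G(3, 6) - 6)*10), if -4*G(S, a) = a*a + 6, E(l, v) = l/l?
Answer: -97440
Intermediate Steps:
E(l, v) = 1
G(S, a) = -3/2 - a²/4 (G(S, a) = -(a*a + 6)/4 = -(a² + 6)/4 = -(6 + a²)/4 = -3/2 - a²/4)
(479 + E(2, 14))*(-38 + (G(3, 6) - 6)*10) = (479 + 1)*(-38 + ((-3/2 - ¼*6²) - 6)*10) = 480*(-38 + ((-3/2 - ¼*36) - 6)*10) = 480*(-38 + ((-3/2 - 9) - 6)*10) = 480*(-38 + (-21/2 - 6)*10) = 480*(-38 - 33/2*10) = 480*(-38 - 165) = 480*(-203) = -97440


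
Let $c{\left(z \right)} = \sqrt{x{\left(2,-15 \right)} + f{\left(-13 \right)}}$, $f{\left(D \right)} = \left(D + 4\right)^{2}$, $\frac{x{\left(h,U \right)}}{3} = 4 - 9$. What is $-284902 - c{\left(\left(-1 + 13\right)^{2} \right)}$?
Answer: $-284902 - \sqrt{66} \approx -2.8491 \cdot 10^{5}$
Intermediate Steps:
$x{\left(h,U \right)} = -15$ ($x{\left(h,U \right)} = 3 \left(4 - 9\right) = 3 \left(-5\right) = -15$)
$f{\left(D \right)} = \left(4 + D\right)^{2}$
$c{\left(z \right)} = \sqrt{66}$ ($c{\left(z \right)} = \sqrt{-15 + \left(4 - 13\right)^{2}} = \sqrt{-15 + \left(-9\right)^{2}} = \sqrt{-15 + 81} = \sqrt{66}$)
$-284902 - c{\left(\left(-1 + 13\right)^{2} \right)} = -284902 - \sqrt{66}$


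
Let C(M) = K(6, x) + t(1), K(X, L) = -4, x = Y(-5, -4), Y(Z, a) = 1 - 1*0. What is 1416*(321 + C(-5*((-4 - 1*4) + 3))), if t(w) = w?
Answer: 450288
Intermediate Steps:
Y(Z, a) = 1 (Y(Z, a) = 1 + 0 = 1)
x = 1
C(M) = -3 (C(M) = -4 + 1 = -3)
1416*(321 + C(-5*((-4 - 1*4) + 3))) = 1416*(321 - 3) = 1416*318 = 450288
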